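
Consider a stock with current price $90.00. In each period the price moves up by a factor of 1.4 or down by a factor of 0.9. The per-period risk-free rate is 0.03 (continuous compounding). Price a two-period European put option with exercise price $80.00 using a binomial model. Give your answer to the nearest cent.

$3.65

Risk-neutral probability p = (e^0.03 − 0.9)/(1.4 − 0.9) = 0.1305/0.5000 = 0.2609
Terminal stock prices: S_uu = 176.4, S_ud = 113.4, S_dd = 72.9
Terminal payoffs (K − S): max(-96.4, 0) = 0, max(-33.4, 0) = 0, max(7.1, 0) = 7.1
Node u (S = 126): V_u = e^(−0.03)·[0.2609·0.0000 + 0.7391·0.0000] = 0.0000
Node d (S = 81): V_d = e^(−0.03)·[0.2609·0.0000 + 0.7391·7.1000] = 5.0925
Node 0 (S = 90): V_0 = e^(−0.03)·[0.2609·0.0000 + 0.7391·5.0925] = 3.6526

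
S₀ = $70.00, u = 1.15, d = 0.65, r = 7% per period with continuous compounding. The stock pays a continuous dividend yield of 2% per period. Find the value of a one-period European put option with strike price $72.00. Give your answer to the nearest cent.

Per-period risk-free factor R = e^0.07 = 1.0725; dividend-adjusted growth = e^(0.07−0.02) = 1.0513.
Risk-neutral probability p = (1.0513 − 0.65)/(1.15 − 0.65) = 0.4013/0.5000 = 0.8025
Terminal stock prices: S_u = 80.5, S_d = 45.5
Terminal payoffs (K − S): max(-8.5, 0) = 0, max(26.5, 0) = 26.5
Node 0 (S = 70): V_0 = e^(−0.07)·[0.8025·0.0000 + 0.1975·26.5000] = 4.8789

$4.88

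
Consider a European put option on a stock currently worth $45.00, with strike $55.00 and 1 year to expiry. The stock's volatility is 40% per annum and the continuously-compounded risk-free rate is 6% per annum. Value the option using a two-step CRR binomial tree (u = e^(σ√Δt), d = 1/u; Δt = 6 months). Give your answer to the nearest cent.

CRR parameters: u = e^(σ√Δt) = e^(0.4·√0.5) = 1.3269, d = 1/u = 0.7536
Per-period rate: rΔt = 0.06·0.5 = 0.03, so R = e^0.03 = 1.0305
Risk-neutral probability p = (e^0.03 − 0.7536)/(1.3269 − 0.7536) = 0.2768/0.5733 = 0.4829
Terminal stock prices: S_uu = 79.23, S_ud = 45, S_dd = 25.56
Terminal payoffs (K − S): max(-24.23, 0) = 0, max(10, 0) = 10, max(29.44, 0) = 29.44
Node u (S = 59.71): V_u = e^(−0.03)·[0.4829·0.0000 + 0.5171·10.0000] = 5.0183
Node d (S = 33.91): V_d = e^(−0.03)·[0.4829·10.0000 + 0.5171·29.4413] = 19.4608
Node 0 (S = 45): V_0 = e^(−0.03)·[0.4829·5.0183 + 0.5171·19.4608] = 12.1177

$12.12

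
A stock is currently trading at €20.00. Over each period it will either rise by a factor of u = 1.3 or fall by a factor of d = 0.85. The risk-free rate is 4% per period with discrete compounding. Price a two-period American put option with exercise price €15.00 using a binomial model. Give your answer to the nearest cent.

Risk-neutral probability p = (1 + 0.04 − 0.85)/(1.3 − 0.85) = 0.1900/0.4500 = 0.4222
Terminal stock prices: S_uu = 33.8, S_ud = 22.1, S_dd = 14.45
Terminal payoffs (K − S): max(-18.8, 0) = 0, max(-7.1, 0) = 0, max(0.55, 0) = 0.55
Node u (S = 26): continuation = 1/1.04·[0.4222·0.0000 + 0.5778·0.0000] = 0.0000; exercise value = 0.0000 ≤ continuation, so V_u = 0.0000
Node d (S = 17): continuation = 1/1.04·[0.4222·0.0000 + 0.5778·0.5500] = 0.3056; exercise value = 0.0000 ≤ continuation, so V_d = 0.3056
Node 0 (S = 20): continuation = 1/1.04·[0.4222·0.0000 + 0.5778·0.3056] = 0.1698; exercise value = 0.0000 ≤ continuation, so V_0 = 0.1698

€0.17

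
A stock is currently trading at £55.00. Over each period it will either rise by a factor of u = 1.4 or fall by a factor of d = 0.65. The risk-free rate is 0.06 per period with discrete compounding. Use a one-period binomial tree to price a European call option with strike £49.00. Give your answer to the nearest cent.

£14.44

Risk-neutral probability p = (1 + 0.06 − 0.65)/(1.4 − 0.65) = 0.4100/0.7500 = 0.5467
Terminal stock prices: S_u = 77, S_d = 35.75
Terminal payoffs (S − K): max(28, 0) = 28, max(-13.25, 0) = 0
Node 0 (S = 55): V_0 = 1/1.06·[0.5467·28.0000 + 0.4533·0.0000] = 14.4403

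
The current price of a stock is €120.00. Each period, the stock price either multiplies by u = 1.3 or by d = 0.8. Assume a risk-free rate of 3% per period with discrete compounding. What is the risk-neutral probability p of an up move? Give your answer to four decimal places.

p = 0.4600

Risk-neutral probability p = (1 + 0.03 − 0.8)/(1.3 − 0.8) = 0.2300/0.5000 = 0.4600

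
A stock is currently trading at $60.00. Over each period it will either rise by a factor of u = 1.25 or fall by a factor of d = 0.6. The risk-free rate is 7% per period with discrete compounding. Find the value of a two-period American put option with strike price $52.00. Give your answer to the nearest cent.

$5.37

Risk-neutral probability p = (1 + 0.07 − 0.6)/(1.25 − 0.6) = 0.4700/0.6500 = 0.7231
Terminal stock prices: S_uu = 93.75, S_ud = 45, S_dd = 21.6
Terminal payoffs (K − S): max(-41.75, 0) = 0, max(7, 0) = 7, max(30.4, 0) = 30.4
Node u (S = 75): continuation = 1/1.07·[0.7231·0.0000 + 0.2769·7.0000] = 1.8116; exercise value = 0.0000 ≤ continuation, so V_u = 1.8116
Node d (S = 36): continuation = 1/1.07·[0.7231·7.0000 + 0.2769·30.4000] = 12.5981; exercise value = 16.0000 > continuation, so V_d = 16.0000 (exercise)
Node 0 (S = 60): continuation = 1/1.07·[0.7231·1.8116 + 0.2769·16.0000] = 5.3652; exercise value = 0.0000 ≤ continuation, so V_0 = 5.3652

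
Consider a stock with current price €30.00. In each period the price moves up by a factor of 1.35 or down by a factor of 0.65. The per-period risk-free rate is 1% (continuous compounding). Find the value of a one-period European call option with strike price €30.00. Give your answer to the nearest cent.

Risk-neutral probability p = (e^0.01 − 0.65)/(1.35 − 0.65) = 0.3601/0.7000 = 0.5144
Terminal stock prices: S_u = 40.5, S_d = 19.5
Terminal payoffs (S − K): max(10.5, 0) = 10.5, max(-10.5, 0) = 0
Node 0 (S = 30): V_0 = e^(−0.01)·[0.5144·10.5000 + 0.4856·0.0000] = 5.3470

€5.35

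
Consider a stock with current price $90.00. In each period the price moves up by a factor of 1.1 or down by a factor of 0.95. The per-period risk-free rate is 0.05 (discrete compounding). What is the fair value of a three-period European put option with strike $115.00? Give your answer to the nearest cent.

Risk-neutral probability p = (1 + 0.05 − 0.95)/(1.1 − 0.95) = 0.1000/0.1500 = 0.6667
Terminal stock prices: S_uuu = 119.8, S_uud = 103.5, S_udd = 89.35, S_ddd = 77.16
Terminal payoffs (K − S): max(-4.79, 0) = 0, max(11.54, 0) = 11.54, max(25.65, 0) = 25.65, max(37.84, 0) = 37.84
Node uu (S = 108.9): V_uu = 1/1.05·[0.6667·0.0000 + 0.3333·11.5450] = 3.6651
Node ud (S = 94.05): V_ud = 1/1.05·[0.6667·11.5450 + 0.3333·25.6525] = 15.4738
Node dd (S = 81.22): V_dd = 1/1.05·[0.6667·25.6525 + 0.3333·37.8363] = 28.2988
Node u (S = 99): V_u = 1/1.05·[0.6667·3.6651 + 0.3333·15.4738] = 7.2394
Node d (S = 85.5): V_d = 1/1.05·[0.6667·15.4738 + 0.3333·28.2988] = 18.8084
Node 0 (S = 90): V_0 = 1/1.05·[0.6667·7.2394 + 0.3333·18.8084] = 10.5673

$10.57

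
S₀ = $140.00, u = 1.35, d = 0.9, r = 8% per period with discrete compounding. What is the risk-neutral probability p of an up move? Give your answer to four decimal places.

p = 0.4000

Risk-neutral probability p = (1 + 0.08 − 0.9)/(1.35 − 0.9) = 0.1800/0.4500 = 0.4000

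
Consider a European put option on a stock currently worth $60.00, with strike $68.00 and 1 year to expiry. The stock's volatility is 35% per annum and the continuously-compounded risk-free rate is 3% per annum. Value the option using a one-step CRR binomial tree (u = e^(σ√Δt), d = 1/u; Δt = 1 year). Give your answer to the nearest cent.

CRR parameters: u = e^(σ√Δt) = e^(0.35·√1) = 1.4191, d = 1/u = 0.7047
Per-period rate: rΔt = 0.03·1 = 0.03, so R = e^0.03 = 1.0305
Risk-neutral probability p = (e^0.03 − 0.7047)/(1.4191 − 0.7047) = 0.3258/0.7144 = 0.4560
Terminal stock prices: S_u = 85.14, S_d = 42.28
Terminal payoffs (K − S): max(-17.14, 0) = 0, max(25.72, 0) = 25.72
Node 0 (S = 60): V_0 = e^(−0.03)·[0.4560·0.0000 + 0.5440·25.7187] = 13.5772

$13.58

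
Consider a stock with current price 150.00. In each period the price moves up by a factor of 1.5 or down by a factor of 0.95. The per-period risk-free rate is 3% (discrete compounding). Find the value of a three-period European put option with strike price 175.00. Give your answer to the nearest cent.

Risk-neutral probability p = (1 + 0.03 − 0.95)/(1.5 − 0.95) = 0.0800/0.5500 = 0.1455
Terminal stock prices: S_uuu = 506.2, S_uud = 320.6, S_udd = 203.1, S_ddd = 128.6
Terminal payoffs (K − S): max(-331.2, 0) = 0, max(-145.6, 0) = 0, max(-28.06, 0) = 0, max(46.39, 0) = 46.39
Node uu (S = 337.5): V_uu = 1/1.03·[0.1455·0.0000 + 0.8545·0.0000] = 0.0000
Node ud (S = 213.8): V_ud = 1/1.03·[0.1455·0.0000 + 0.8545·0.0000] = 0.0000
Node dd (S = 135.4): V_dd = 1/1.03·[0.1455·0.0000 + 0.8545·46.3938] = 38.4908
Node u (S = 225): V_u = 1/1.03·[0.1455·0.0000 + 0.8545·0.0000] = 0.0000
Node d (S = 142.5): V_d = 1/1.03·[0.1455·0.0000 + 0.8545·38.4908] = 31.9342
Node 0 (S = 150): V_0 = 1/1.03·[0.1455·0.0000 + 0.8545·31.9342] = 26.4944

26.49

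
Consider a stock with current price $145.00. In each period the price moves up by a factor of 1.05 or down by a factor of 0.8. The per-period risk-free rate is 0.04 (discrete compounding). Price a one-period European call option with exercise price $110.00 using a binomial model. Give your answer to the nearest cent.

Risk-neutral probability p = (1 + 0.04 − 0.8)/(1.05 − 0.8) = 0.2400/0.2500 = 0.9600
Terminal stock prices: S_u = 152.2, S_d = 116
Terminal payoffs (S − K): max(42.25, 0) = 42.25, max(6, 0) = 6
Node 0 (S = 145): V_0 = 1/1.04·[0.9600·42.2500 + 0.0400·6.0000] = 39.2308

$39.23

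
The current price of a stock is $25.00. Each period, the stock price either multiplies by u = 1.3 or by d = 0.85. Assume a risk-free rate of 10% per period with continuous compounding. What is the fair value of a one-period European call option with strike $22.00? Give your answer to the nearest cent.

Risk-neutral probability p = (e^0.1 − 0.85)/(1.3 − 0.85) = 0.2552/0.4500 = 0.5670
Terminal stock prices: S_u = 32.5, S_d = 21.25
Terminal payoffs (S − K): max(10.5, 0) = 10.5, max(-0.75, 0) = 0
Node 0 (S = 25): V_0 = e^(−0.1)·[0.5670·10.5000 + 0.4330·0.0000] = 5.3874

$5.39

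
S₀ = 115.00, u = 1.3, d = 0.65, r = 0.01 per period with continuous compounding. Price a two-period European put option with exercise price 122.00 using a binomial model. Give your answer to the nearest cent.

Risk-neutral probability p = (e^0.01 − 0.65)/(1.3 − 0.65) = 0.3601/0.6500 = 0.5539
Terminal stock prices: S_uu = 194.4, S_ud = 97.17, S_dd = 48.59
Terminal payoffs (K − S): max(-72.35, 0) = 0, max(24.83, 0) = 24.83, max(73.41, 0) = 73.41
Node u (S = 149.5): V_u = e^(−0.01)·[0.5539·0.0000 + 0.4461·24.8250] = 10.9637
Node d (S = 74.75): V_d = e^(−0.01)·[0.5539·24.8250 + 0.4461·73.4125] = 46.0361
Node 0 (S = 115): V_0 = e^(−0.01)·[0.5539·10.9637 + 0.4461·46.0361] = 26.3439

26.34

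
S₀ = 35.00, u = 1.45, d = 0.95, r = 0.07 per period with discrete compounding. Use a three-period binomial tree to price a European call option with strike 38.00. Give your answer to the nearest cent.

6.84

Risk-neutral probability p = (1 + 0.07 − 0.95)/(1.45 − 0.95) = 0.1200/0.5000 = 0.2400
Terminal stock prices: S_uuu = 106.7, S_uud = 69.91, S_udd = 45.8, S_ddd = 30.01
Terminal payoffs (S − K): max(68.7, 0) = 68.7, max(31.91, 0) = 31.91, max(7.802, 0) = 7.802, max(-7.992, 0) = 0
Node uu (S = 73.59): V_uu = 1/1.07·[0.2400·68.7019 + 0.7600·31.9081] = 38.0735
Node ud (S = 48.21): V_ud = 1/1.07·[0.2400·31.9081 + 0.7600·7.8019] = 12.6985
Node dd (S = 31.59): V_dd = 1/1.07·[0.2400·7.8019 + 0.7600·0.0000] = 1.7500
Node u (S = 50.75): V_u = 1/1.07·[0.2400·38.0735 + 0.7600·12.6985] = 17.5593
Node d (S = 33.25): V_d = 1/1.07·[0.2400·12.6985 + 0.7600·1.7500] = 4.0912
Node 0 (S = 35): V_0 = 1/1.07·[0.2400·17.5593 + 0.7600·4.0912] = 6.8445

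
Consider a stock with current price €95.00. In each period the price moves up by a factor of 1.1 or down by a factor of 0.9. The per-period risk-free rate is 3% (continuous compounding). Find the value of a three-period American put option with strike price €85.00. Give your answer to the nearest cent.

€0.97

Risk-neutral probability p = (e^0.03 − 0.9)/(1.1 − 0.9) = 0.1305/0.2000 = 0.6523
Terminal stock prices: S_uuu = 126.4, S_uud = 103.5, S_udd = 84.65, S_ddd = 69.26
Terminal payoffs (K − S): max(-41.45, 0) = 0, max(-18.46, 0) = 0, max(0.355, 0) = 0.355, max(15.74, 0) = 15.74
Node uu (S = 115): continuation = e^(−0.03)·[0.6523·0.0000 + 0.3477·0.0000] = 0.0000; exercise value = 0.0000 ≤ continuation, so V_uu = 0.0000
Node ud (S = 94.05): continuation = e^(−0.03)·[0.6523·0.0000 + 0.3477·0.3550] = 0.1198; exercise value = 0.0000 ≤ continuation, so V_ud = 0.1198
Node dd (S = 76.95): continuation = e^(−0.03)·[0.6523·0.3550 + 0.3477·15.7450] = 5.5379; exercise value = 8.0500 > continuation, so V_dd = 8.0500 (exercise)
Node u (S = 104.5): continuation = e^(−0.03)·[0.6523·0.0000 + 0.3477·0.1198] = 0.0404; exercise value = 0.0000 ≤ continuation, so V_u = 0.0404
Node d (S = 85.5): continuation = e^(−0.03)·[0.6523·0.1198 + 0.3477·8.0500] = 2.7923; exercise value = 0.0000 ≤ continuation, so V_d = 2.7923
Node 0 (S = 95): continuation = e^(−0.03)·[0.6523·0.0404 + 0.3477·2.7923] = 0.9679; exercise value = 0.0000 ≤ continuation, so V_0 = 0.9679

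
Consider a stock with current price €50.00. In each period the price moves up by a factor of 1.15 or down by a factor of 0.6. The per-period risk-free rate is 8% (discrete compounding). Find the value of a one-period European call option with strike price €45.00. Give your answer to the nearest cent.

Risk-neutral probability p = (1 + 0.08 − 0.6)/(1.15 − 0.6) = 0.4800/0.5500 = 0.8727
Terminal stock prices: S_u = 57.5, S_d = 30
Terminal payoffs (S − K): max(12.5, 0) = 12.5, max(-15, 0) = 0
Node 0 (S = 50): V_0 = 1/1.08·[0.8727·12.5000 + 0.1273·0.0000] = 10.1010

€10.10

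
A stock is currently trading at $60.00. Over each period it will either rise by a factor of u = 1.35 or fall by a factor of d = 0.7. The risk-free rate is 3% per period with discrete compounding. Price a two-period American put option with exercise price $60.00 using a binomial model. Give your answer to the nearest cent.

$9.38

Risk-neutral probability p = (1 + 0.03 − 0.7)/(1.35 − 0.7) = 0.3300/0.6500 = 0.5077
Terminal stock prices: S_uu = 109.4, S_ud = 56.7, S_dd = 29.4
Terminal payoffs (K − S): max(-49.35, 0) = 0, max(3.3, 0) = 3.3, max(30.6, 0) = 30.6
Node u (S = 81): continuation = 1/1.03·[0.5077·0.0000 + 0.4923·3.3000] = 1.5773; exercise value = 0.0000 ≤ continuation, so V_u = 1.5773
Node d (S = 42): continuation = 1/1.03·[0.5077·3.3000 + 0.4923·30.6000] = 16.2524; exercise value = 18.0000 > continuation, so V_d = 18.0000 (exercise)
Node 0 (S = 60): continuation = 1/1.03·[0.5077·1.5773 + 0.4923·18.0000] = 9.3809; exercise value = 0.0000 ≤ continuation, so V_0 = 9.3809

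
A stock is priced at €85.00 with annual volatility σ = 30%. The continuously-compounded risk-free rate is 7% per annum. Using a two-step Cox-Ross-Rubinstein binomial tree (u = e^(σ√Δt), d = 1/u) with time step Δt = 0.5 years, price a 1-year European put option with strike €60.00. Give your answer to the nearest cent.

CRR parameters: u = e^(σ√Δt) = e^(0.3·√0.5) = 1.2363, d = 1/u = 0.8089
Per-period rate: rΔt = 0.07·0.5 = 0.035, so R = e^0.035 = 1.0356
Risk-neutral probability p = (e^0.035 − 0.8089)/(1.2363 − 0.8089) = 0.2268/0.4275 = 0.5305
Terminal stock prices: S_uu = 129.9, S_ud = 85, S_dd = 55.61
Terminal payoffs (K − S): max(-69.92, 0) = 0, max(-25, 0) = 0, max(4.389, 0) = 4.389
Node u (S = 105.1): V_u = e^(−0.035)·[0.5305·0.0000 + 0.4695·0.0000] = 0.0000
Node d (S = 68.75): V_d = e^(−0.035)·[0.5305·0.0000 + 0.4695·4.3887] = 1.9896
Node 0 (S = 85): V_0 = e^(−0.035)·[0.5305·0.0000 + 0.4695·1.9896] = 0.9020

€0.90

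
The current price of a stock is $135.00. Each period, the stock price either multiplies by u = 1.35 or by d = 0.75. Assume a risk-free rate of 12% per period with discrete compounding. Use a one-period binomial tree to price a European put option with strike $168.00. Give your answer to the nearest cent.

Risk-neutral probability p = (1 + 0.12 − 0.75)/(1.35 − 0.75) = 0.3700/0.6000 = 0.6167
Terminal stock prices: S_u = 182.2, S_d = 101.2
Terminal payoffs (K − S): max(-14.25, 0) = 0, max(66.75, 0) = 66.75
Node 0 (S = 135): V_0 = 1/1.12·[0.6167·0.0000 + 0.3833·66.7500] = 22.8460

$22.85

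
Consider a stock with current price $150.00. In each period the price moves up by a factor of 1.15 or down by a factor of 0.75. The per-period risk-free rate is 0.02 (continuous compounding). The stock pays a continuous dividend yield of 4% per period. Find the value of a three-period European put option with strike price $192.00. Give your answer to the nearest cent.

Per-period risk-free factor R = e^0.02 = 1.0202; dividend-adjusted growth = e^(0.02−0.04) = 0.9802.
Risk-neutral probability p = (0.9802 − 0.75)/(1.15 − 0.75) = 0.2302/0.4000 = 0.5755
Terminal stock prices: S_uuu = 228.1, S_uud = 148.8, S_udd = 97.03, S_ddd = 63.28
Terminal payoffs (K − S): max(-36.13, 0) = 0, max(43.22, 0) = 43.22, max(94.97, 0) = 94.97, max(128.7, 0) = 128.7
Node uu (S = 198.4): V_uu = e^(−0.02)·[0.5755·0.0000 + 0.4245·43.2188] = 17.9832
Node ud (S = 129.4): V_ud = e^(−0.02)·[0.5755·43.2188 + 0.4245·94.9688] = 63.8960
Node dd (S = 84.38): V_dd = e^(−0.02)·[0.5755·94.9688 + 0.4245·128.7188] = 107.1315
Node u (S = 172.5): V_u = e^(−0.02)·[0.5755·17.9832 + 0.4245·63.8960] = 36.7313
Node d (S = 112.5): V_d = e^(−0.02)·[0.5755·63.8960 + 0.4245·107.1315] = 80.6210
Node 0 (S = 150): V_0 = e^(−0.02)·[0.5755·36.7313 + 0.4245·80.6210] = 54.2664

$54.27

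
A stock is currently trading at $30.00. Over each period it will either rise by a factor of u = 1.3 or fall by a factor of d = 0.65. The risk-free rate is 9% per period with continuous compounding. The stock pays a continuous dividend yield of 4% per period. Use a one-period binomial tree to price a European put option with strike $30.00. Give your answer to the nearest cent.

Per-period risk-free factor R = e^0.09 = 1.0942; dividend-adjusted growth = e^(0.09−0.04) = 1.0513.
Risk-neutral probability p = (1.0513 − 0.65)/(1.3 − 0.65) = 0.4013/0.6500 = 0.6173
Terminal stock prices: S_u = 39, S_d = 19.5
Terminal payoffs (K − S): max(-9, 0) = 0, max(10.5, 0) = 10.5
Node 0 (S = 30): V_0 = e^(−0.09)·[0.6173·0.0000 + 0.3827·10.5000] = 3.6721

$3.67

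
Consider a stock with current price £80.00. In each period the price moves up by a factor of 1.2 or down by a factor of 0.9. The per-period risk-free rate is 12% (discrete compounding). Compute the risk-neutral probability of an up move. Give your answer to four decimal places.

Risk-neutral probability p = (1 + 0.12 − 0.9)/(1.2 − 0.9) = 0.2200/0.3000 = 0.7333

p = 0.7333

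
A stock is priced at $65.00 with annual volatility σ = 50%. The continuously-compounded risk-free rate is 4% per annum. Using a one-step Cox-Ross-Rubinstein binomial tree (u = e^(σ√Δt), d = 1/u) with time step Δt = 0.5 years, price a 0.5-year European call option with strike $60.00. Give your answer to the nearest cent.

CRR parameters: u = e^(σ√Δt) = e^(0.5·√0.5) = 1.4241, d = 1/u = 0.7022
Per-period rate: rΔt = 0.04·0.5 = 0.02, so R = e^0.02 = 1.0202
Risk-neutral probability p = (e^0.02 − 0.7022)/(1.4241 − 0.7022) = 0.3180/0.7219 = 0.4405
Terminal stock prices: S_u = 92.57, S_d = 45.64
Terminal payoffs (S − K): max(32.57, 0) = 32.57, max(-14.36, 0) = 0
Node 0 (S = 65): V_0 = e^(−0.02)·[0.4405·32.5677 + 0.5595·0.0000] = 14.0621

$14.06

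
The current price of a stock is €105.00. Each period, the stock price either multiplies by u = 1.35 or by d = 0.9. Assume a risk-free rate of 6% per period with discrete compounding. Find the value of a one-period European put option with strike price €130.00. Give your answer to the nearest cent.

€21.58

Risk-neutral probability p = (1 + 0.06 − 0.9)/(1.35 − 0.9) = 0.1600/0.4500 = 0.3556
Terminal stock prices: S_u = 141.8, S_d = 94.5
Terminal payoffs (K − S): max(-11.75, 0) = 0, max(35.5, 0) = 35.5
Node 0 (S = 105): V_0 = 1/1.06·[0.3556·0.0000 + 0.6444·35.5000] = 21.5828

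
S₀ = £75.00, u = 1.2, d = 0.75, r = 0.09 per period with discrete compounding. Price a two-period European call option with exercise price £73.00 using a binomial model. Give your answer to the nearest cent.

Risk-neutral probability p = (1 + 0.09 − 0.75)/(1.2 − 0.75) = 0.3400/0.4500 = 0.7556
Terminal stock prices: S_uu = 108, S_ud = 67.5, S_dd = 42.19
Terminal payoffs (S − K): max(35, 0) = 35, max(-5.5, 0) = 0, max(-30.81, 0) = 0
Node u (S = 90): V_u = 1/1.09·[0.7556·35.0000 + 0.2444·0.0000] = 24.2610
Node d (S = 56.25): V_d = 1/1.09·[0.7556·0.0000 + 0.2444·0.0000] = 0.0000
Node 0 (S = 75): V_0 = 1/1.09·[0.7556·24.2610 + 0.2444·0.0000] = 16.8170

£16.82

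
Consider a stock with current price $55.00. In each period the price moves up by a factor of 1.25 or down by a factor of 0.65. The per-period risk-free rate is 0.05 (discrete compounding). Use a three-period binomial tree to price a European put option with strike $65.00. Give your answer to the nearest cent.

Risk-neutral probability p = (1 + 0.05 − 0.65)/(1.25 − 0.65) = 0.4000/0.6000 = 0.6667
Terminal stock prices: S_uuu = 107.4, S_uud = 55.86, S_udd = 29.05, S_ddd = 15.1
Terminal payoffs (K − S): max(-42.42, 0) = 0, max(9.141, 0) = 9.141, max(35.95, 0) = 35.95, max(49.9, 0) = 49.9
Node uu (S = 85.94): V_uu = 1/1.05·[0.6667·0.0000 + 0.3333·9.1406] = 2.9018
Node ud (S = 44.69): V_ud = 1/1.05·[0.6667·9.1406 + 0.3333·35.9531] = 17.2173
Node dd (S = 23.24): V_dd = 1/1.05·[0.6667·35.9531 + 0.3333·49.8956] = 38.6673
Node u (S = 68.75): V_u = 1/1.05·[0.6667·2.9018 + 0.3333·17.2173] = 7.3082
Node d (S = 35.75): V_d = 1/1.05·[0.6667·17.2173 + 0.3333·38.6673] = 23.2069
Node 0 (S = 55): V_0 = 1/1.05·[0.6667·7.3082 + 0.3333·23.2069] = 12.0074

$12.01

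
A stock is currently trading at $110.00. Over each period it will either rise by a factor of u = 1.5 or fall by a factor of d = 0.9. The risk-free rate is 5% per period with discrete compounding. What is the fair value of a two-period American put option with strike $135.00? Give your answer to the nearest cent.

$25.71

Risk-neutral probability p = (1 + 0.05 − 0.9)/(1.5 − 0.9) = 0.1500/0.6000 = 0.2500
Terminal stock prices: S_uu = 247.5, S_ud = 148.5, S_dd = 89.1
Terminal payoffs (K − S): max(-112.5, 0) = 0, max(-13.5, 0) = 0, max(45.9, 0) = 45.9
Node u (S = 165): continuation = 1/1.05·[0.2500·0.0000 + 0.7500·0.0000] = 0.0000; exercise value = 0.0000 ≤ continuation, so V_u = 0.0000
Node d (S = 99): continuation = 1/1.05·[0.2500·0.0000 + 0.7500·45.9000] = 32.7857; exercise value = 36.0000 > continuation, so V_d = 36.0000 (exercise)
Node 0 (S = 110): continuation = 1/1.05·[0.2500·0.0000 + 0.7500·36.0000] = 25.7143; exercise value = 25.0000 ≤ continuation, so V_0 = 25.7143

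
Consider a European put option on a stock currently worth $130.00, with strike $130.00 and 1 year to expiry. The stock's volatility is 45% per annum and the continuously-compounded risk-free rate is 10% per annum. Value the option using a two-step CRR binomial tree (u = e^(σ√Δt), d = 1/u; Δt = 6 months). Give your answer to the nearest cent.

CRR parameters: u = e^(σ√Δt) = e^(0.45·√0.5) = 1.3746, d = 1/u = 0.7275
Per-period rate: rΔt = 0.1·0.5 = 0.05, so R = e^0.05 = 1.0513
Risk-neutral probability p = (e^0.05 − 0.7275)/(1.3746 − 0.7275) = 0.3238/0.6472 = 0.5003
Terminal stock prices: S_uu = 245.7, S_ud = 130, S_dd = 68.8
Terminal payoffs (K − S): max(-115.7, 0) = 0, max(0, 0) = 0, max(61.2, 0) = 61.2
Node u (S = 178.7): V_u = e^(−0.05)·[0.5003·0.0000 + 0.4997·0.0000] = 0.0000
Node d (S = 94.57): V_d = e^(−0.05)·[0.5003·0.0000 + 0.4997·61.2045] = 29.0902
Node 0 (S = 130): V_0 = e^(−0.05)·[0.5003·0.0000 + 0.4997·29.0902] = 13.8264

$13.83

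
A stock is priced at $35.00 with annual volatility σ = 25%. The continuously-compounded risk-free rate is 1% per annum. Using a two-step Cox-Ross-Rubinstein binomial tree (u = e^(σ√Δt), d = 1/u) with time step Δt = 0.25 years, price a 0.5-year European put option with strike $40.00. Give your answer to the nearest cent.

CRR parameters: u = e^(σ√Δt) = e^(0.25·√0.25) = 1.1331, d = 1/u = 0.8825
Per-period rate: rΔt = 0.01·0.25 = 0.0025, so R = e^0.0025 = 1.0025
Risk-neutral probability p = (e^0.0025 − 0.8825)/(1.1331 − 0.8825) = 0.1200/0.2507 = 0.4788
Terminal stock prices: S_uu = 44.94, S_ud = 35, S_dd = 27.26
Terminal payoffs (K − S): max(-4.941, 0) = 0, max(5, 0) = 5, max(12.74, 0) = 12.74
Node u (S = 39.66): V_u = e^(−0.0025)·[0.4788·0.0000 + 0.5212·5.0000] = 2.5996
Node d (S = 30.89): V_d = e^(−0.0025)·[0.4788·5.0000 + 0.5212·12.7420] = 9.0127
Node 0 (S = 35): V_0 = e^(−0.0025)·[0.4788·2.5996 + 0.5212·9.0127] = 5.9274

$5.93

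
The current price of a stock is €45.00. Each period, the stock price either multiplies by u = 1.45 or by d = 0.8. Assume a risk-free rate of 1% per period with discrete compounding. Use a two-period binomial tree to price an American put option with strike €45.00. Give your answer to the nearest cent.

Risk-neutral probability p = (1 + 0.01 − 0.8)/(1.45 − 0.8) = 0.2100/0.6500 = 0.3231
Terminal stock prices: S_uu = 94.61, S_ud = 52.2, S_dd = 28.8
Terminal payoffs (K − S): max(-49.61, 0) = 0, max(-7.2, 0) = 0, max(16.2, 0) = 16.2
Node u (S = 65.25): continuation = 1/1.01·[0.3231·0.0000 + 0.6769·0.0000] = 0.0000; exercise value = 0.0000 ≤ continuation, so V_u = 0.0000
Node d (S = 36): continuation = 1/1.01·[0.3231·0.0000 + 0.6769·16.2000] = 10.8576; exercise value = 9.0000 ≤ continuation, so V_d = 10.8576
Node 0 (S = 45): continuation = 1/1.01·[0.3231·0.0000 + 0.6769·10.8576] = 7.2770; exercise value = 0.0000 ≤ continuation, so V_0 = 7.2770

€7.28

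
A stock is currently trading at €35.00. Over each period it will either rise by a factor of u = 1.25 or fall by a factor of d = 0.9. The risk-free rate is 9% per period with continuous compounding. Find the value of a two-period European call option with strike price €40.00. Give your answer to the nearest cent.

Risk-neutral probability p = (e^0.09 − 0.9)/(1.25 − 0.9) = 0.1942/0.3500 = 0.5548
Terminal stock prices: S_uu = 54.69, S_ud = 39.38, S_dd = 28.35
Terminal payoffs (S − K): max(14.69, 0) = 14.69, max(-0.625, 0) = 0, max(-11.65, 0) = 0
Node u (S = 43.75): V_u = e^(−0.09)·[0.5548·14.6875 + 0.4452·0.0000] = 7.4471
Node d (S = 31.5): V_d = e^(−0.09)·[0.5548·0.0000 + 0.4452·0.0000] = 0.0000
Node 0 (S = 35): V_0 = e^(−0.09)·[0.5548·7.4471 + 0.4452·0.0000] = 3.7759

€3.78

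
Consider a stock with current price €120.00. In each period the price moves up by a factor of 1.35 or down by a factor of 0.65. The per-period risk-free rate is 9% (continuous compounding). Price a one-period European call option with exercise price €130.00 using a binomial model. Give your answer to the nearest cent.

€18.56

Risk-neutral probability p = (e^0.09 − 0.65)/(1.35 − 0.65) = 0.4442/0.7000 = 0.6345
Terminal stock prices: S_u = 162, S_d = 78
Terminal payoffs (S − K): max(32, 0) = 32, max(-52, 0) = 0
Node 0 (S = 120): V_0 = e^(−0.09)·[0.6345·32.0000 + 0.3655·0.0000] = 18.5575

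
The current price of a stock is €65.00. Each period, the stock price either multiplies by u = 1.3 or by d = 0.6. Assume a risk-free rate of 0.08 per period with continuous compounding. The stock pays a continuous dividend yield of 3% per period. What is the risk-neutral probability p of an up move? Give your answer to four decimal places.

p = 0.6447

Per-period risk-free factor R = e^0.08 = 1.0833; dividend-adjusted growth = e^(0.08−0.03) = 1.0513.
Risk-neutral probability p = (1.0513 − 0.6)/(1.3 − 0.6) = 0.4513/0.7000 = 0.6447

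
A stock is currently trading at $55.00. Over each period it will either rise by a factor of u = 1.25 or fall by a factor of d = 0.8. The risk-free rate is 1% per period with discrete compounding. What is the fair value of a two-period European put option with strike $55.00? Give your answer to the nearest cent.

Risk-neutral probability p = (1 + 0.01 − 0.8)/(1.25 − 0.8) = 0.2100/0.4500 = 0.4667
Terminal stock prices: S_uu = 85.94, S_ud = 55, S_dd = 35.2
Terminal payoffs (K − S): max(-30.94, 0) = 0, max(0, 0) = 0, max(19.8, 0) = 19.8
Node u (S = 68.75): V_u = 1/1.01·[0.4667·0.0000 + 0.5333·0.0000] = 0.0000
Node d (S = 44): V_d = 1/1.01·[0.4667·0.0000 + 0.5333·19.8000] = 10.4554
Node 0 (S = 55): V_0 = 1/1.01·[0.4667·0.0000 + 0.5333·10.4554] = 5.5210

$5.52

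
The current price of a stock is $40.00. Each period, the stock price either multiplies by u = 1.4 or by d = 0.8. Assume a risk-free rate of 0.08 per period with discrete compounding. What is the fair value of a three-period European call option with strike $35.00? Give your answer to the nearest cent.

Risk-neutral probability p = (1 + 0.08 − 0.8)/(1.4 − 0.8) = 0.2800/0.6000 = 0.4667
Terminal stock prices: S_uuu = 109.8, S_uud = 62.72, S_udd = 35.84, S_ddd = 20.48
Terminal payoffs (S − K): max(74.76, 0) = 74.76, max(27.72, 0) = 27.72, max(0.84, 0) = 0.84, max(-14.52, 0) = 0
Node uu (S = 78.4): V_uu = 1/1.08·[0.4667·74.7600 + 0.5333·27.7200] = 45.9926
Node ud (S = 44.8): V_ud = 1/1.08·[0.4667·27.7200 + 0.5333·0.8400] = 12.3926
Node dd (S = 25.6): V_dd = 1/1.08·[0.4667·0.8400 + 0.5333·0.0000] = 0.3630
Node u (S = 56): V_u = 1/1.08·[0.4667·45.9926 + 0.5333·12.3926] = 25.9931
Node d (S = 32): V_d = 1/1.08·[0.4667·12.3926 + 0.5333·0.3630] = 5.5341
Node 0 (S = 40): V_0 = 1/1.08·[0.4667·25.9931 + 0.5333·5.5341] = 13.9645

$13.96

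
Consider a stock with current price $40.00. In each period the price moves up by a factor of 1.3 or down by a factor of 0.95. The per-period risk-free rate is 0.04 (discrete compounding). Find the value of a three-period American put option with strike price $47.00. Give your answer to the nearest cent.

$7.00

Risk-neutral probability p = (1 + 0.04 − 0.95)/(1.3 − 0.95) = 0.0900/0.3500 = 0.2571
Terminal stock prices: S_uuu = 87.88, S_uud = 64.22, S_udd = 46.93, S_ddd = 34.29
Terminal payoffs (K − S): max(-40.88, 0) = 0, max(-17.22, 0) = 0, max(0.07, 0) = 0.07, max(12.71, 0) = 12.71
Node uu (S = 67.6): continuation = 1/1.04·[0.2571·0.0000 + 0.7429·0.0000] = 0.0000; exercise value = 0.0000 ≤ continuation, so V_uu = 0.0000
Node ud (S = 49.4): continuation = 1/1.04·[0.2571·0.0000 + 0.7429·0.0700] = 0.0500; exercise value = 0.0000 ≤ continuation, so V_ud = 0.0500
Node dd (S = 36.1): continuation = 1/1.04·[0.2571·0.0700 + 0.7429·12.7050] = 9.0923; exercise value = 10.9000 > continuation, so V_dd = 10.9000 (exercise)
Node u (S = 52): continuation = 1/1.04·[0.2571·0.0000 + 0.7429·0.0500] = 0.0357; exercise value = 0.0000 ≤ continuation, so V_u = 0.0357
Node d (S = 38): continuation = 1/1.04·[0.2571·0.0500 + 0.7429·10.9000] = 7.7981; exercise value = 9.0000 > continuation, so V_d = 9.0000 (exercise)
Node 0 (S = 40): continuation = 1/1.04·[0.2571·0.0357 + 0.7429·9.0000] = 6.4374; exercise value = 7.0000 > continuation, so V_0 = 7.0000 (exercise)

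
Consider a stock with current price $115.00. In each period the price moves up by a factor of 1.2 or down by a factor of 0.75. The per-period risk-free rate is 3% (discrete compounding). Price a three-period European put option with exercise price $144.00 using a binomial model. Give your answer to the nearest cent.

$28.84

Risk-neutral probability p = (1 + 0.03 − 0.75)/(1.2 − 0.75) = 0.2800/0.4500 = 0.6222
Terminal stock prices: S_uuu = 198.7, S_uud = 124.2, S_udd = 77.62, S_ddd = 48.52
Terminal payoffs (K − S): max(-54.72, 0) = 0, max(19.8, 0) = 19.8, max(66.38, 0) = 66.38, max(95.48, 0) = 95.48
Node uu (S = 165.6): V_uu = 1/1.03·[0.6222·0.0000 + 0.3778·19.8000] = 7.2621
Node ud (S = 103.5): V_ud = 1/1.03·[0.6222·19.8000 + 0.3778·66.3750] = 36.3058
Node dd (S = 64.69): V_dd = 1/1.03·[0.6222·66.3750 + 0.3778·95.4844] = 75.1183
Node u (S = 138): V_u = 1/1.03·[0.6222·7.2621 + 0.3778·36.3058] = 17.7031
Node d (S = 86.25): V_d = 1/1.03·[0.6222·36.3058 + 0.3778·75.1183] = 49.4838
Node 0 (S = 115): V_0 = 1/1.03·[0.6222·17.7031 + 0.3778·49.4838] = 28.8438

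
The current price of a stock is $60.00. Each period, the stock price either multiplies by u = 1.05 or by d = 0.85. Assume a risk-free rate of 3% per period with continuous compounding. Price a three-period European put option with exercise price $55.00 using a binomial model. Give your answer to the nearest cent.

Risk-neutral probability p = (e^0.03 − 0.85)/(1.05 − 0.85) = 0.1805/0.2000 = 0.9023
Terminal stock prices: S_uuu = 69.46, S_uud = 56.23, S_udd = 45.52, S_ddd = 36.85
Terminal payoffs (K − S): max(-14.46, 0) = 0, max(-1.228, 0) = 0, max(9.483, 0) = 9.483, max(18.15, 0) = 18.15
Node uu (S = 66.15): V_uu = e^(−0.03)·[0.9023·0.0000 + 0.0977·0.0000] = 0.0000
Node ud (S = 53.55): V_ud = e^(−0.03)·[0.9023·0.0000 + 0.0977·9.4825] = 0.8993
Node dd (S = 43.35): V_dd = e^(−0.03)·[0.9023·9.4825 + 0.0977·18.1525] = 10.0245
Node u (S = 63): V_u = e^(−0.03)·[0.9023·0.0000 + 0.0977·0.8993] = 0.0853
Node d (S = 51): V_d = e^(−0.03)·[0.9023·0.8993 + 0.0977·10.0245] = 1.7382
Node 0 (S = 60): V_0 = e^(−0.03)·[0.9023·0.0853 + 0.0977·1.7382] = 0.2395

$0.24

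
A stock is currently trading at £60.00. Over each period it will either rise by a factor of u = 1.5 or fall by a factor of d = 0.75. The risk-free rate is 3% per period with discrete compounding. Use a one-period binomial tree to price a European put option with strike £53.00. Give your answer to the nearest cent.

£4.87

Risk-neutral probability p = (1 + 0.03 − 0.75)/(1.5 − 0.75) = 0.2800/0.7500 = 0.3733
Terminal stock prices: S_u = 90, S_d = 45
Terminal payoffs (K − S): max(-37, 0) = 0, max(8, 0) = 8
Node 0 (S = 60): V_0 = 1/1.03·[0.3733·0.0000 + 0.6267·8.0000] = 4.8673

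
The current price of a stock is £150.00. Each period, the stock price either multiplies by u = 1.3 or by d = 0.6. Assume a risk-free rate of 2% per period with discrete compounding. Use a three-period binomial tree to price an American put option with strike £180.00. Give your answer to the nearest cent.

£53.61

Risk-neutral probability p = (1 + 0.02 − 0.6)/(1.3 − 0.6) = 0.4200/0.7000 = 0.6000
Terminal stock prices: S_uuu = 329.6, S_uud = 152.1, S_udd = 70.2, S_ddd = 32.4
Terminal payoffs (K − S): max(-149.6, 0) = 0, max(27.9, 0) = 27.9, max(109.8, 0) = 109.8, max(147.6, 0) = 147.6
Node uu (S = 253.5): continuation = 1/1.02·[0.6000·0.0000 + 0.4000·27.9000] = 10.9412; exercise value = 0.0000 ≤ continuation, so V_uu = 10.9412
Node ud (S = 117): continuation = 1/1.02·[0.6000·27.9000 + 0.4000·109.8000] = 59.4706; exercise value = 63.0000 > continuation, so V_ud = 63.0000 (exercise)
Node dd (S = 54): continuation = 1/1.02·[0.6000·109.8000 + 0.4000·147.6000] = 122.4706; exercise value = 126.0000 > continuation, so V_dd = 126.0000 (exercise)
Node u (S = 195): continuation = 1/1.02·[0.6000·10.9412 + 0.4000·63.0000] = 31.1419; exercise value = 0.0000 ≤ continuation, so V_u = 31.1419
Node d (S = 90): continuation = 1/1.02·[0.6000·63.0000 + 0.4000·126.0000] = 86.4706; exercise value = 90.0000 > continuation, so V_d = 90.0000 (exercise)
Node 0 (S = 150): continuation = 1/1.02·[0.6000·31.1419 + 0.4000·90.0000] = 53.6129; exercise value = 30.0000 ≤ continuation, so V_0 = 53.6129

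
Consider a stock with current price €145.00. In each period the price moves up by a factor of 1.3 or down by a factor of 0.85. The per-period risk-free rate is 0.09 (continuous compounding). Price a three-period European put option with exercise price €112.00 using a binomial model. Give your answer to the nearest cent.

€1.68

Risk-neutral probability p = (e^0.09 − 0.85)/(1.3 − 0.85) = 0.2442/0.4500 = 0.5426
Terminal stock prices: S_uuu = 318.6, S_uud = 208.3, S_udd = 136.2, S_ddd = 89.05
Terminal payoffs (K − S): max(-206.6, 0) = 0, max(-96.29, 0) = 0, max(-24.19, 0) = 0, max(22.95, 0) = 22.95
Node uu (S = 245.1): V_uu = e^(−0.09)·[0.5426·0.0000 + 0.4574·0.0000] = 0.0000
Node ud (S = 160.2): V_ud = e^(−0.09)·[0.5426·0.0000 + 0.4574·0.0000] = 0.0000
Node dd (S = 104.8): V_dd = e^(−0.09)·[0.5426·0.0000 + 0.4574·22.9519] = 9.5944
Node u (S = 188.5): V_u = e^(−0.09)·[0.5426·0.0000 + 0.4574·0.0000] = 0.0000
Node d (S = 123.2): V_d = e^(−0.09)·[0.5426·0.0000 + 0.4574·9.5944] = 4.0107
Node 0 (S = 145): V_0 = e^(−0.09)·[0.5426·0.0000 + 0.4574·4.0107] = 1.6766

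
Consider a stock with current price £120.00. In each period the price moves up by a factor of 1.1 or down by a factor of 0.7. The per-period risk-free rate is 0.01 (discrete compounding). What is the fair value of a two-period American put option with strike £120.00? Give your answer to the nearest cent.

Risk-neutral probability p = (1 + 0.01 − 0.7)/(1.1 − 0.7) = 0.3100/0.4000 = 0.7750
Terminal stock prices: S_uu = 145.2, S_ud = 92.4, S_dd = 58.8
Terminal payoffs (K − S): max(-25.2, 0) = 0, max(27.6, 0) = 27.6, max(61.2, 0) = 61.2
Node u (S = 132): continuation = 1/1.01·[0.7750·0.0000 + 0.2250·27.6000] = 6.1485; exercise value = 0.0000 ≤ continuation, so V_u = 6.1485
Node d (S = 84): continuation = 1/1.01·[0.7750·27.6000 + 0.2250·61.2000] = 34.8119; exercise value = 36.0000 > continuation, so V_d = 36.0000 (exercise)
Node 0 (S = 120): continuation = 1/1.01·[0.7750·6.1485 + 0.2250·36.0000] = 12.7377; exercise value = 0.0000 ≤ continuation, so V_0 = 12.7377

£12.74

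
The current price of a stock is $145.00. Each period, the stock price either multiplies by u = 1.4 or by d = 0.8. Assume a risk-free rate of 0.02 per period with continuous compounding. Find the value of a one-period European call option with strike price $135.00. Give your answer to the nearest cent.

$24.46

Risk-neutral probability p = (e^0.02 − 0.8)/(1.4 − 0.8) = 0.2202/0.6000 = 0.3670
Terminal stock prices: S_u = 203, S_d = 116
Terminal payoffs (S − K): max(68, 0) = 68, max(-19, 0) = 0
Node 0 (S = 145): V_0 = e^(−0.02)·[0.3670·68.0000 + 0.6330·0.0000] = 24.4620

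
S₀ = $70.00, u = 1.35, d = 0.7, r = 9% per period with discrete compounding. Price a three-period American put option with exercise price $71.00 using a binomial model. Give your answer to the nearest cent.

Risk-neutral probability p = (1 + 0.09 − 0.7)/(1.35 − 0.7) = 0.3900/0.6500 = 0.6000
Terminal stock prices: S_uuu = 172.2, S_uud = 89.3, S_udd = 46.3, S_ddd = 24.01
Terminal payoffs (K − S): max(-101.2, 0) = 0, max(-18.3, 0) = 0, max(24.7, 0) = 24.7, max(46.99, 0) = 46.99
Node uu (S = 127.6): continuation = 1/1.09·[0.6000·0.0000 + 0.4000·0.0000] = 0.0000; exercise value = 0.0000 ≤ continuation, so V_uu = 0.0000
Node ud (S = 66.15): continuation = 1/1.09·[0.6000·0.0000 + 0.4000·24.6950] = 9.0624; exercise value = 4.8500 ≤ continuation, so V_ud = 9.0624
Node dd (S = 34.3): continuation = 1/1.09·[0.6000·24.6950 + 0.4000·46.9900] = 30.8376; exercise value = 36.7000 > continuation, so V_dd = 36.7000 (exercise)
Node u (S = 94.5): continuation = 1/1.09·[0.6000·0.0000 + 0.4000·9.0624] = 3.3256; exercise value = 0.0000 ≤ continuation, so V_u = 3.3256
Node d (S = 49): continuation = 1/1.09·[0.6000·9.0624 + 0.4000·36.7000] = 18.4564; exercise value = 22.0000 > continuation, so V_d = 22.0000 (exercise)
Node 0 (S = 70): continuation = 1/1.09·[0.6000·3.3256 + 0.4000·22.0000] = 9.9040; exercise value = 1.0000 ≤ continuation, so V_0 = 9.9040

$9.90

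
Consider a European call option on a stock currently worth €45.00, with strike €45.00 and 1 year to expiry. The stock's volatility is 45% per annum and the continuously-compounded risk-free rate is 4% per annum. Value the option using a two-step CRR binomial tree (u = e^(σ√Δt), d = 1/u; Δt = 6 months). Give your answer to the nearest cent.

CRR parameters: u = e^(σ√Δt) = e^(0.45·√0.5) = 1.3746, d = 1/u = 0.7275
Per-period rate: rΔt = 0.04·0.5 = 0.02, so R = e^0.02 = 1.0202
Risk-neutral probability p = (e^0.02 − 0.7275)/(1.3746 − 0.7275) = 0.2927/0.6472 = 0.4523
Terminal stock prices: S_uu = 85.03, S_ud = 45, S_dd = 23.81
Terminal payoffs (S − K): max(40.03, 0) = 40.03, max(0, 0) = 0, max(-21.19, 0) = 0
Node u (S = 61.86): V_u = e^(−0.02)·[0.4523·40.0346 + 0.5477·0.0000] = 17.7502
Node d (S = 32.74): V_d = e^(−0.02)·[0.4523·0.0000 + 0.5477·0.0000] = 0.0000
Node 0 (S = 45): V_0 = e^(−0.02)·[0.4523·17.7502 + 0.5477·0.0000] = 7.8700

€7.87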